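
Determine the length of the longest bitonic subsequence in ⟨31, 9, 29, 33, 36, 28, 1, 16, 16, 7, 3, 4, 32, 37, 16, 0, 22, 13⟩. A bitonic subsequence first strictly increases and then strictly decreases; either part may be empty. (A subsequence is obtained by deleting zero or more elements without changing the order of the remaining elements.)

9

One longest bitonic subsequence is 9, 29, 33, 36, 28, 16, 7, 4, 0 (positions 2,3,4,5,6,9,10,12,16): it rises to 36 then falls. Length 9 is optimal.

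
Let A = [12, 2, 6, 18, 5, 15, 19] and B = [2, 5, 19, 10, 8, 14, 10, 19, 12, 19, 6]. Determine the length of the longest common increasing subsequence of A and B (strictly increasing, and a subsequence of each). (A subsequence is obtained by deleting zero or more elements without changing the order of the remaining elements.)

A longest common strictly increasing subsequence is 2, 5, 19 (length 3); it appears in order in both A and B, and no longer such subsequence exists.

3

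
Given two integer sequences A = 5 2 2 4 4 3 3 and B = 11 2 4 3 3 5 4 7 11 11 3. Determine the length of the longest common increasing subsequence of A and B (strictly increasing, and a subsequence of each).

A longest common strictly increasing subsequence is 2, 4 (length 2); it appears in order in both A and B, and no longer such subsequence exists.

2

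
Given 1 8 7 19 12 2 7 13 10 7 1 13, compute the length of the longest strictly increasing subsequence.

5

One longest increasing subsequence is 1, 2, 7, 10, 13 (positions 1,6,7,9,12), of length 5; no longer one exists.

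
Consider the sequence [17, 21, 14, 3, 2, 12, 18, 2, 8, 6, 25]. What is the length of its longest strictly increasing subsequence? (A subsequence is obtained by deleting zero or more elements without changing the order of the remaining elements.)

4

One longest increasing subsequence is 3, 12, 18, 25 (positions 4,6,7,11), of length 4; no longer one exists.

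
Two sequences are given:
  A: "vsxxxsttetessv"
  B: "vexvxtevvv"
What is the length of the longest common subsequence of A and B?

6

Backtracking the LCS table gives one alignment: v (A1,B1) → x (A3,B3) → x (A5,B5) → t (A8,B6) → e (A9,B7) → v (A14,B10).
So the longest common subsequence has length 6.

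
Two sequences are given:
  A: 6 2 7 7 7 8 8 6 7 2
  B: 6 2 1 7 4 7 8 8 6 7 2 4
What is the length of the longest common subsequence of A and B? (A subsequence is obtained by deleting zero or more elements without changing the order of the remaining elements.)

9

A longest common subsequence is 6, 2, 7, 7, 8, 8, 6, 7, 2 (length 9); the LCS DP confirms no longer common subsequence exists.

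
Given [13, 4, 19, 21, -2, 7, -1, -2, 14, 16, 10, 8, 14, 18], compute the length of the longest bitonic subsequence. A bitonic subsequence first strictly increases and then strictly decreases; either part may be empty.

One longest bitonic subsequence is 13, 19, 21, 16, 10, 8 (positions 1,3,4,10,11,12): it rises to 21 then falls. Length 6 is optimal.

6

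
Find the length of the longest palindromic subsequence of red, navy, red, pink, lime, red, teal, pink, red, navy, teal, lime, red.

9

Using dp[i][j] = 2 + dp[i+1][j−1] if the ends match, else max(dp[i+1][j], dp[i][j−1]):
dp[1][13] = 9. A witness is red navy red pink teal pink red navy red at positions 1,2,3,4,7,8,9,10,13.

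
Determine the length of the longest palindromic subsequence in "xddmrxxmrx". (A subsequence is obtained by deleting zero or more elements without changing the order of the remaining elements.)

Using dp[i][j] = 2 + dp[i+1][j−1] if the ends match, else max(dp[i+1][j], dp[i][j−1]):
dp[1][10] = 6. A witness is xrxxrx at positions 1,5,6,7,9,10.

6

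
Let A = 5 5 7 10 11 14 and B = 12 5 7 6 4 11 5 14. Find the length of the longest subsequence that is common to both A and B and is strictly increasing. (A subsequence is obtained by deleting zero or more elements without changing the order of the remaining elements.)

4

A longest common strictly increasing subsequence is 5, 7, 11, 14 (length 4); it appears in order in both A and B, and no longer such subsequence exists.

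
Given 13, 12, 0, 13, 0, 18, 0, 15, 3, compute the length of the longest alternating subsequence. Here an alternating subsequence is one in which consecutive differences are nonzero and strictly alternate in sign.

A longest alternating subsequence is 13, 12, 13, 0, 18, 0, 15, 3 (positions 1,2,4,5,6,7,8,9); its 7 consecutive differences strictly alternate in sign, and length 8 is optimal.

8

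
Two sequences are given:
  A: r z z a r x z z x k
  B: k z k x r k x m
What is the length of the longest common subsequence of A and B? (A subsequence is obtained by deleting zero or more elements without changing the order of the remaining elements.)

Backtracking the LCS table gives one alignment: z (A2,B2) → r (A5,B5) → x (A6,B7).
So the longest common subsequence has length 3.

3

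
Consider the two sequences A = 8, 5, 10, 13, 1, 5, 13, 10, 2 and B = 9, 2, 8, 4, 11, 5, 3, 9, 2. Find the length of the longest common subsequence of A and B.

Backtracking the LCS table gives one alignment: 8 (A1,B3) → 5 (A2,B6) → 2 (A9,B9).
So the longest common subsequence has length 3.

3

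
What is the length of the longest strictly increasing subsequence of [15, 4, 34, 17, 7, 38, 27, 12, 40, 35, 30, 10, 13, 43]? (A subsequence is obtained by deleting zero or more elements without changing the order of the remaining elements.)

5

Let dp[i] be the longest increasing subsequence ending at position i. Then dp = [1, 1, 2, 2, 2, 3, 3, 3, 4, 4, 4, 3, 4, 5].
The maximum is 5; one witness is 15, 34, 38, 40, 43 at positions 1,3,6,9,14.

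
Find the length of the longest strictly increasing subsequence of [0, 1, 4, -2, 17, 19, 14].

Let dp[i] be the longest increasing subsequence ending at position i. Then dp = [1, 2, 3, 1, 4, 5, 4].
The maximum is 5; one witness is 0, 1, 4, 17, 19 at positions 1,2,3,5,6.

5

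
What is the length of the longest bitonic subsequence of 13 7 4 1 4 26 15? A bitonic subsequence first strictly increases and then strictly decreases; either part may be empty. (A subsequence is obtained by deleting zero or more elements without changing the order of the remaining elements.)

Let inc[i] be the LIS ending at i and dec[i] the longest strictly decreasing subsequence starting at i. inc = [1, 1, 1, 1, 2, 3, 3], dec = [4, 3, 2, 1, 1, 2, 1].
max_i inc[i]+dec[i]−1 = 4, with one witness 13, 7, 4, 1.

4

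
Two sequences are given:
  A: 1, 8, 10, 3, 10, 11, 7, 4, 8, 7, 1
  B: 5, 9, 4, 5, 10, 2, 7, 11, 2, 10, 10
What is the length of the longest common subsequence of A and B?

A longest common subsequence is 10, 10 (length 2); the LCS DP confirms no longer common subsequence exists.

2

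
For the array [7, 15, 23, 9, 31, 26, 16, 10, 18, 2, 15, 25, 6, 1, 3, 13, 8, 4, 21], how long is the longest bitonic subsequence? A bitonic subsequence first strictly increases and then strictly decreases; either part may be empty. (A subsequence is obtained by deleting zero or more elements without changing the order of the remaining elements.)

10

Let inc[i] be the LIS ending at i and dec[i] the longest strictly decreasing subsequence starting at i. inc = [1, 2, 3, 2, 4, 4, 3, 3, 4, 1, 4, 5, 2, 1, 2, 4, 3, 3, 5], dec = [3, 4, 6, 3, 7, 6, 5, 3, 5, 2, 4, 4, 2, 1, 1, 3, 2, 1, 1].
max_i inc[i]+dec[i]−1 = 10, with one witness 7, 15, 23, 31, 26, 18, 15, 13, 8, 4.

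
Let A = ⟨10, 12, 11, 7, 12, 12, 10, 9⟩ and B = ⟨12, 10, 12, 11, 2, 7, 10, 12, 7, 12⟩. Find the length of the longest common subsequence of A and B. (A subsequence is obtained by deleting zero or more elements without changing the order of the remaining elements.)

Backtracking the LCS table gives one alignment: 10 (A1,B2) → 12 (A2,B3) → 11 (A3,B4) → 7 (A4,B6) → 12 (A5,B8) → 12 (A6,B10).
So the longest common subsequence has length 6.

6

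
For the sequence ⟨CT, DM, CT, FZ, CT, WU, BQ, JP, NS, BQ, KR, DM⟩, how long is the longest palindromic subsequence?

Using dp[i][j] = 2 + dp[i+1][j−1] if the ends match, else max(dp[i+1][j], dp[i][j−1]):
dp[1][12] = 5. A witness is DM BQ NS BQ DM at positions 2,7,9,10,12.

5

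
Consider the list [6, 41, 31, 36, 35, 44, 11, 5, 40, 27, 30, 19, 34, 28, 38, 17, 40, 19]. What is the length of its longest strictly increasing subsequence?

7

One longest increasing subsequence is 6, 11, 27, 30, 34, 38, 40 (positions 1,7,10,11,13,15,17), of length 7; no longer one exists.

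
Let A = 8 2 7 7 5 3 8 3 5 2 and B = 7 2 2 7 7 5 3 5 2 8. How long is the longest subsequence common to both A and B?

A longest common subsequence is 2, 7, 7, 5, 3, 5, 2 (length 7); the LCS DP confirms no longer common subsequence exists.

7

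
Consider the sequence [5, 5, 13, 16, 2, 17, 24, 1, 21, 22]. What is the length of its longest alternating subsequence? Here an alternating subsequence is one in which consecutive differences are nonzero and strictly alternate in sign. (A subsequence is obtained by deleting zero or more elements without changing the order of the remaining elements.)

6

Track the best alternating length ending on an up-step vs a down-step at each position: up/down = 1/1, 1/1, 2/1, 2/1, 1/3, 4/1, 4/1, 1/5, 6/5, 6/5.
The maximum over both is 6; one such subsequence is 5, 13, 2, 17, 1, 21.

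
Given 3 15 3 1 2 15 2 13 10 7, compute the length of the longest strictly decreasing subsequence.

Scanning left to right, the best length ending at each element is: 3→1, 15→1, 3→2, 1→3, 2→3, 15→1, 2→3, 13→2, 10→3, 7→4.
So the longest decreasing subsequence has length 4, e.g. 15, 13, 10, 7.

4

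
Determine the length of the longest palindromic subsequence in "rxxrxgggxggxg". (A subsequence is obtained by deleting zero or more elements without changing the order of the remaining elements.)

7

One longest palindromic subsequence is gggxggg (positions 6,7,8,9,10,11,13); it reads the same forward and backward, and the interval DP gives dp[1][13] = 7.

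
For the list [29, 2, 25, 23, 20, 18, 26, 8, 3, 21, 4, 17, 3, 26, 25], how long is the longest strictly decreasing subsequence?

8

One longest decreasing subsequence is 29, 25, 23, 20, 18, 8, 4, 3 (positions 1,3,4,5,6,8,11,13), of length 8; no longer one exists.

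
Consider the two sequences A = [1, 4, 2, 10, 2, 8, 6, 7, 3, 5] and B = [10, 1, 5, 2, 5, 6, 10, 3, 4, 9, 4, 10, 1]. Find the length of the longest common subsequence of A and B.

4

Backtracking the LCS table gives one alignment: 1 (A1,B2) → 2 (A3,B4) → 10 (A4,B7) → 3 (A9,B8).
So the longest common subsequence has length 4.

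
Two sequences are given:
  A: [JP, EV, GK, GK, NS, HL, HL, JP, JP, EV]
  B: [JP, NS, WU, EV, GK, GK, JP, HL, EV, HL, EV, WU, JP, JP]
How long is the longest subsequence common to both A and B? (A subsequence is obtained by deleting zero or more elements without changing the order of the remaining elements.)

A longest common subsequence is JP, EV, GK, GK, HL, HL, JP, JP (length 8); the LCS DP confirms no longer common subsequence exists.

8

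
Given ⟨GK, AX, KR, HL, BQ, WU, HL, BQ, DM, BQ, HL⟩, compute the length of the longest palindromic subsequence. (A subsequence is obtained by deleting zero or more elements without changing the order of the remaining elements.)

5

Using dp[i][j] = 2 + dp[i+1][j−1] if the ends match, else max(dp[i+1][j], dp[i][j−1]):
dp[1][11] = 5. A witness is HL BQ DM BQ HL at positions 4,5,9,10,11.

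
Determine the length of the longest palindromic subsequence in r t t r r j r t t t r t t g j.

One longest palindromic subsequence is ttrtttrtt (positions 2,3,4,8,9,10,11,12,13); it reads the same forward and backward, and the interval DP gives dp[1][15] = 9.

9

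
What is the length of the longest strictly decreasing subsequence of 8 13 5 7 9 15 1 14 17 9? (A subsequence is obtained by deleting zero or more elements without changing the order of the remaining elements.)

One longest decreasing subsequence is 8, 5, 1 (positions 1,3,7), of length 3; no longer one exists.

3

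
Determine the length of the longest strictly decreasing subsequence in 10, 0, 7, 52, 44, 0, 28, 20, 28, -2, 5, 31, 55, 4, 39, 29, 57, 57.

Let dp[i] be the longest decreasing subsequence ending at position i. Then dp = [1, 2, 2, 1, 2, 3, 3, 4, 3, 5, 5, 3, 1, 6, 3, 4, 1, 1].
The maximum is 6; one witness is 52, 44, 28, 20, 5, 4 at positions 4,5,7,8,11,14.

6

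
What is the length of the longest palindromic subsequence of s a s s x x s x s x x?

7

One longest palindromic subsequence is xxsxsxx (positions 5,6,7,8,9,10,11); it reads the same forward and backward, and the interval DP gives dp[1][11] = 7.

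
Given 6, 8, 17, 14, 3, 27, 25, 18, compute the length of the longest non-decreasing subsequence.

4

Let dp[i] be the longest non-decreasing subsequence ending at position i. Then dp = [1, 2, 3, 3, 1, 4, 4, 4].
The maximum is 4; one witness is 6, 8, 17, 27 at positions 1,2,3,6.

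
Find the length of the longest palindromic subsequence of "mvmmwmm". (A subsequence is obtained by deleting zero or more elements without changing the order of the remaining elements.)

One longest palindromic subsequence is mmwmm (positions 1,3,5,6,7); it reads the same forward and backward, and the interval DP gives dp[1][7] = 5.

5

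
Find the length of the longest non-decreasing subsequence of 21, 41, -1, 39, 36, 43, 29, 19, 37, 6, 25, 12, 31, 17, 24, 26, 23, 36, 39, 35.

Let dp[i] be the longest non-decreasing subsequence ending at position i. Then dp = [1, 2, 1, 2, 2, 3, 2, 2, 3, 2, 3, 3, 4, 4, 5, 6, 5, 7, 8, 7].
The maximum is 8; one witness is -1, 6, 12, 17, 24, 26, 36, 39 at positions 3,10,12,14,15,16,18,19.

8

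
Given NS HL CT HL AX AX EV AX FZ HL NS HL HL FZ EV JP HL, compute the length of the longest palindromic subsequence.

One longest palindromic subsequence is HL EV FZ HL HL HL FZ EV HL (positions 2,7,9,10,12,13,14,15,17); it reads the same forward and backward, and the interval DP gives dp[1][17] = 9.

9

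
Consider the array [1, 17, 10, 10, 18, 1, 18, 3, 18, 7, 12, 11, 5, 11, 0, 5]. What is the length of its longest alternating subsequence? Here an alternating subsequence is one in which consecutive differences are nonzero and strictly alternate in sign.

14

Track the best alternating length ending on an up-step vs a down-step at each position: up/down = 1/1, 2/1, 2/3, 2/3, 4/1, 1/5, 6/1, 6/7, 8/1, 8/9, 10/9, 10/11, 8/11, 12/11, 1/13, 14/13.
The maximum over both is 14; one such subsequence is 1, 17, 10, 18, 1, 18, 3, 18, 7, 12, 5, 11, 0, 5.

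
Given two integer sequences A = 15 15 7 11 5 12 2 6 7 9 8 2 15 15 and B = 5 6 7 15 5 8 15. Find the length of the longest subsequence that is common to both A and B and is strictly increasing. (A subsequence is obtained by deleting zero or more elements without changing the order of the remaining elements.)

For each value that appears in both, track the longest common increasing run ending there.
The best achievable length is 5; one witness is 5, 6, 7, 8, 15 (A-positions 5,8,9,11,13, B-positions 1,2,3,6,7).

5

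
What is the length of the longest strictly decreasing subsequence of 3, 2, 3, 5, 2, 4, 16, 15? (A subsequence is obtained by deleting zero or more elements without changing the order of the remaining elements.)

2

One longest decreasing subsequence is 3, 2 (positions 1,2), of length 2; no longer one exists.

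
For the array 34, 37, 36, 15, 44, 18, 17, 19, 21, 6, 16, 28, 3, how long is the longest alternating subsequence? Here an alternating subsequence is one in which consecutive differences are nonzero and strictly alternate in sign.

A longest alternating subsequence is 34, 37, 36, 44, 18, 19, 6, 16, 3 (positions 1,2,3,5,6,8,10,11,13); its 8 consecutive differences strictly alternate in sign, and length 9 is optimal.

9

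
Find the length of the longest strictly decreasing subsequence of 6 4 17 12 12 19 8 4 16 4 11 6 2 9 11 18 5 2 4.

Scanning left to right, the best length ending at each element is: 6→1, 4→2, 17→1, 12→2, 12→2, 19→1, 8→3, 4→4, 16→2, 4→4, 11→3, 6→4, 2→5, 9→4, 11→3, 18→2, 5→5, 2→6, 4→6.
So the longest decreasing subsequence has length 6, e.g. 17, 12, 8, 6, 5, 2.

6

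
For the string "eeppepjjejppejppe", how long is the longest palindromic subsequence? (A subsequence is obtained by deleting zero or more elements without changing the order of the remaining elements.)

13

One longest palindromic subsequence is eppepjejpeppe (positions 1,3,4,5,6,8,9,10,12,13,15,16,17); it reads the same forward and backward, and the interval DP gives dp[1][17] = 13.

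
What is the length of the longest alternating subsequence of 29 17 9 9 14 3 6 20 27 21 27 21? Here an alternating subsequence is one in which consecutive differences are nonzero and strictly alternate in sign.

A longest alternating subsequence is 29, 9, 14, 3, 27, 21, 27, 21 (positions 1,3,5,6,9,10,11,12); its 7 consecutive differences strictly alternate in sign, and length 8 is optimal.

8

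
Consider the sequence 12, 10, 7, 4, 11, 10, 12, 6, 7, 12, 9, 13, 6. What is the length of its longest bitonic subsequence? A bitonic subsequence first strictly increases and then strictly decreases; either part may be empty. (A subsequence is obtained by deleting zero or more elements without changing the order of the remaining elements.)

6

One longest bitonic subsequence is 4, 6, 7, 12, 9, 6 (positions 4,8,9,10,11,13): it rises to 12 then falls. Length 6 is optimal.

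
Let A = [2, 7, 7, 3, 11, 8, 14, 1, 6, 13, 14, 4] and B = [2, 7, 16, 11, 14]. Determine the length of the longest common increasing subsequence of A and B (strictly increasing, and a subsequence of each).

4

A longest common strictly increasing subsequence is 2, 7, 11, 14 (length 4); it appears in order in both A and B, and no longer such subsequence exists.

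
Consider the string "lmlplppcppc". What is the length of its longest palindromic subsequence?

5

One longest palindromic subsequence is ppcpp (positions 6,7,8,9,10); it reads the same forward and backward, and the interval DP gives dp[1][11] = 5.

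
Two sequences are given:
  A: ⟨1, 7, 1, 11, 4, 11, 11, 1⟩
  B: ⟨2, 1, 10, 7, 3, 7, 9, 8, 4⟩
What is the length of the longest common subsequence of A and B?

Backtracking the LCS table gives one alignment: 1 (A1,B2) → 7 (A2,B6) → 4 (A5,B9).
So the longest common subsequence has length 3.

3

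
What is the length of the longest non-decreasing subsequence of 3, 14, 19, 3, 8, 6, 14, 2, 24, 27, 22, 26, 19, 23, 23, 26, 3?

8

One longest non-decreasing subsequence is 3, 3, 8, 14, 22, 23, 23, 26 (positions 1,4,5,7,11,14,15,16), of length 8; no longer one exists.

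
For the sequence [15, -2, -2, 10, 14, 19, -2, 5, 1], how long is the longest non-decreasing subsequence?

Let dp[i] be the longest non-decreasing subsequence ending at position i. Then dp = [1, 1, 2, 3, 4, 5, 3, 4, 4].
The maximum is 5; one witness is -2, -2, 10, 14, 19 at positions 2,3,4,5,6.

5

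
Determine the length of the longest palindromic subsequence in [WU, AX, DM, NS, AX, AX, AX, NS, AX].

7

One longest palindromic subsequence is AX NS AX AX AX NS AX (positions 2,4,5,6,7,8,9); it reads the same forward and backward, and the interval DP gives dp[1][9] = 7.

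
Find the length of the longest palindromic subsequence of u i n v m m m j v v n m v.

7

Using dp[i][j] = 2 + dp[i+1][j−1] if the ends match, else max(dp[i+1][j], dp[i][j−1]):
dp[1][13] = 7. A witness is nvmmmvn at positions 3,4,5,6,7,10,11.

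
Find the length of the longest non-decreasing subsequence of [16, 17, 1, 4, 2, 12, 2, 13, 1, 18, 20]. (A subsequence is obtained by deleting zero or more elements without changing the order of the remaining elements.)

6

Let dp[i] be the longest non-decreasing subsequence ending at position i. Then dp = [1, 2, 1, 2, 2, 3, 3, 4, 2, 5, 6].
The maximum is 6; one witness is 1, 4, 12, 13, 18, 20 at positions 3,4,6,8,10,11.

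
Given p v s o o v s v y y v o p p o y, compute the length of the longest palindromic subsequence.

8

Using dp[i][j] = 2 + dp[i+1][j−1] if the ends match, else max(dp[i+1][j], dp[i][j−1]):
dp[1][16] = 8. A witness is oovyyvoo at positions 4,5,6,9,10,11,12,15.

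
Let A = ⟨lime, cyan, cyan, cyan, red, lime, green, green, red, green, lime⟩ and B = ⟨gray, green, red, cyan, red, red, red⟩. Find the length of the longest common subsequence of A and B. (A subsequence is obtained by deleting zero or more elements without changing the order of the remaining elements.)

A longest common subsequence is cyan, red, red (length 3); the LCS DP confirms no longer common subsequence exists.

3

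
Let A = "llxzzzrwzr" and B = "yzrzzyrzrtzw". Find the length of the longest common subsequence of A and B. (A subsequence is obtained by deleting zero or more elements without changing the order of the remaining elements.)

6

Backtracking the LCS table gives one alignment: z (A4,B2) → z (A5,B4) → z (A6,B5) → r (A7,B7) → z (A9,B8) → r (A10,B9).
So the longest common subsequence has length 6.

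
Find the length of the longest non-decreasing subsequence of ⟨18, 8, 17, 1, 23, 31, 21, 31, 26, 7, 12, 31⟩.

6

Scanning left to right, the best length ending at each element is: 18→1, 8→1, 17→2, 1→1, 23→3, 31→4, 21→3, 31→5, 26→4, 7→2, 12→3, 31→6.
So the longest non-decreasing subsequence has length 6, e.g. 8, 17, 23, 31, 31, 31.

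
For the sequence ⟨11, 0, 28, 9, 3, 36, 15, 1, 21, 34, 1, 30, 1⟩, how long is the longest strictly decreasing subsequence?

4

One longest decreasing subsequence is 11, 9, 3, 1 (positions 1,4,5,8), of length 4; no longer one exists.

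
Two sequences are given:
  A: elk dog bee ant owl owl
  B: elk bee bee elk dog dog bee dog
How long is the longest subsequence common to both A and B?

A longest common subsequence is elk, dog, bee (length 3); the LCS DP confirms no longer common subsequence exists.

3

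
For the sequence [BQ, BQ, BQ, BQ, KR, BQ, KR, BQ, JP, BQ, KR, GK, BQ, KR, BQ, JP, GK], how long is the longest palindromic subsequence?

11

Using dp[i][j] = 2 + dp[i+1][j−1] if the ends match, else max(dp[i+1][j], dp[i][j−1]):
dp[1][17] = 11. A witness is BQ KR BQ KR BQ JP BQ KR BQ KR BQ at positions 4,5,6,7,8,9,10,11,13,14,15.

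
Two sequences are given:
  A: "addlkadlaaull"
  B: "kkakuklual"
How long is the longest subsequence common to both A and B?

A longest common subsequence is aklal (length 5); the LCS DP confirms no longer common subsequence exists.

5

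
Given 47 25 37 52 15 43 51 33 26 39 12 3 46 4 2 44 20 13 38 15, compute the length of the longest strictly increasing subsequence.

4

Let dp[i] be the longest increasing subsequence ending at position i. Then dp = [1, 1, 2, 3, 1, 3, 4, 2, 2, 3, 1, 1, 4, 2, 1, 4, 3, 3, 4, 4].
The maximum is 4; one witness is 25, 37, 43, 51 at positions 2,3,6,7.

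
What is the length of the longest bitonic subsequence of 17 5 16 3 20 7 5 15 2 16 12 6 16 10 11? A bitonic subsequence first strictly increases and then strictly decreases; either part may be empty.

6

One longest bitonic subsequence is 5, 16, 20, 16, 12, 11 (positions 2,3,5,10,11,15): it rises to 20 then falls. Length 6 is optimal.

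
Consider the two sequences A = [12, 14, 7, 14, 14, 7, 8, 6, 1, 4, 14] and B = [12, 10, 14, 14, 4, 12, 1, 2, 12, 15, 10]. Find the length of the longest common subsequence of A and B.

4

A longest common subsequence is 12, 14, 14, 1 (length 4); the LCS DP confirms no longer common subsequence exists.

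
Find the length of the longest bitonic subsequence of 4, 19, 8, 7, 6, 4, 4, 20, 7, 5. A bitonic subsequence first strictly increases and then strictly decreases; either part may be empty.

One longest bitonic subsequence is 4, 19, 8, 7, 6, 5 (positions 1,2,3,4,5,10): it rises to 19 then falls. Length 6 is optimal.

6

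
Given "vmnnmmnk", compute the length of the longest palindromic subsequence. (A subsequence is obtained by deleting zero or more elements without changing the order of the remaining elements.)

One longest palindromic subsequence is nmmn (positions 4,5,6,7); it reads the same forward and backward, and the interval DP gives dp[1][8] = 4.

4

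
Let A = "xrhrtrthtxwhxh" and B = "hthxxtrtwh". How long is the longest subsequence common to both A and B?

6

Backtracking the LCS table gives one alignment: x (A1,B5) → t (A5,B6) → r (A6,B7) → t (A9,B8) → w (A11,B9) → h (A14,B10).
So the longest common subsequence has length 6.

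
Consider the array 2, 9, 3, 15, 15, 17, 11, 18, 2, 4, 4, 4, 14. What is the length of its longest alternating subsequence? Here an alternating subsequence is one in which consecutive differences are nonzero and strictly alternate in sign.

A longest alternating subsequence is 2, 9, 3, 15, 11, 18, 2, 4 (positions 1,2,3,4,7,8,9,10); its 7 consecutive differences strictly alternate in sign, and length 8 is optimal.

8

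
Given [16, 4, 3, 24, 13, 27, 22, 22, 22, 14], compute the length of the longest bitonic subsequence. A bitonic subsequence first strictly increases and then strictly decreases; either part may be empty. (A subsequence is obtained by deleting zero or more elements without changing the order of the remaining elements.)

One longest bitonic subsequence is 16, 24, 27, 22, 14 (positions 1,4,6,9,10): it rises to 27 then falls. Length 5 is optimal.

5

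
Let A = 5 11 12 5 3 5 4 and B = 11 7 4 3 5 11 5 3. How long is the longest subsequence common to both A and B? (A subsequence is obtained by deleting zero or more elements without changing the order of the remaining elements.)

Backtracking the LCS table gives one alignment: 5 (A1,B5) → 11 (A2,B6) → 5 (A4,B7) → 3 (A5,B8).
So the longest common subsequence has length 4.

4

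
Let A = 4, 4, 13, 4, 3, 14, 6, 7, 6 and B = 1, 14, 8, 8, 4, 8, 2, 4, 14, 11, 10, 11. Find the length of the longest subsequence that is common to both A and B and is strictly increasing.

For each value that appears in both, track the longest common increasing run ending there.
The best achievable length is 2; one witness is 4, 14 (A-positions 1,6, B-positions 5,9).

2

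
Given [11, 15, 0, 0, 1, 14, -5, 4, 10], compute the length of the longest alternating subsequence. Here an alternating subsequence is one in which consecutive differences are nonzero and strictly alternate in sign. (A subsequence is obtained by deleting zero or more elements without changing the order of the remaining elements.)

A longest alternating subsequence is 11, 15, 0, 1, -5, 4 (positions 1,2,3,5,7,8); its 5 consecutive differences strictly alternate in sign, and length 6 is optimal.

6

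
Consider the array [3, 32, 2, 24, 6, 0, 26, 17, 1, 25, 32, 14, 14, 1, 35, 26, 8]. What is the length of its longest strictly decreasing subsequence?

5

One longest decreasing subsequence is 32, 24, 17, 14, 1 (positions 2,4,8,12,14), of length 5; no longer one exists.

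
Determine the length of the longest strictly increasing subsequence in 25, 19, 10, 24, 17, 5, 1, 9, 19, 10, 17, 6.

Let dp[i] be the longest increasing subsequence ending at position i. Then dp = [1, 1, 1, 2, 2, 1, 1, 2, 3, 3, 4, 2].
The maximum is 4; one witness is 5, 9, 10, 17 at positions 6,8,10,11.

4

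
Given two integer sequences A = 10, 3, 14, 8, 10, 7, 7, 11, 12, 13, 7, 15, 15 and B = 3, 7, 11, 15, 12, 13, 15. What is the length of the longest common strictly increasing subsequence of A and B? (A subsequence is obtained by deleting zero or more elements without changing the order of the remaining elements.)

6

For each value that appears in both, track the longest common increasing run ending there.
The best achievable length is 6; one witness is 3, 7, 11, 12, 13, 15 (A-positions 2,6,8,9,10,12, B-positions 1,2,3,5,6,7).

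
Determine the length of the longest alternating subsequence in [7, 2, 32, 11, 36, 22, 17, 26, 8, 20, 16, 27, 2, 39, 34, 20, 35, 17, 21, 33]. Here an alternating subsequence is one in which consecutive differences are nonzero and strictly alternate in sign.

Track the best alternating length ending on an up-step vs a down-step at each position: up/down = 1/1, 1/2, 3/1, 3/4, 5/1, 5/6, 5/6, 7/6, 3/8, 9/8, 9/10, 11/6, 1/12, 13/1, 13/14, 13/14, 15/14, 13/16, 17/16, 17/16.
The maximum over both is 17; one such subsequence is 7, 2, 32, 11, 36, 22, 26, 8, 20, 16, 27, 2, 39, 34, 35, 17, 21.

17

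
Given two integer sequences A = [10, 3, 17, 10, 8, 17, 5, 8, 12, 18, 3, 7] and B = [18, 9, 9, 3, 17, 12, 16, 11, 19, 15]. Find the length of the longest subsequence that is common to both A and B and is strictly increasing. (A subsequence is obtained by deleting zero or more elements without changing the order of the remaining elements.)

2

For each value that appears in both, track the longest common increasing run ending there.
The best achievable length is 2; one witness is 3, 17 (A-positions 2,3, B-positions 4,5).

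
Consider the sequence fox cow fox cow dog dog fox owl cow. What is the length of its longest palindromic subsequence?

6

One longest palindromic subsequence is cow fox dog dog fox cow (positions 2,3,5,6,7,9); it reads the same forward and backward, and the interval DP gives dp[1][9] = 6.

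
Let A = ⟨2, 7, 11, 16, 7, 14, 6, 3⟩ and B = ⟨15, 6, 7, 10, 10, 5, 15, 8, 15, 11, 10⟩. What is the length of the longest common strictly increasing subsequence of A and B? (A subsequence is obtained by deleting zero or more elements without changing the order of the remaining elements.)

For each value that appears in both, track the longest common increasing run ending there.
The best achievable length is 2; one witness is 7, 11 (A-positions 2,3, B-positions 3,10).

2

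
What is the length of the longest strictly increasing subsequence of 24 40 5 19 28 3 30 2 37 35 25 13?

5

Scanning left to right, the best length ending at each element is: 24→1, 40→2, 5→1, 19→2, 28→3, 3→1, 30→4, 2→1, 37→5, 35→5, 25→3, 13→2.
So the longest increasing subsequence has length 5, e.g. 5, 19, 28, 30, 37.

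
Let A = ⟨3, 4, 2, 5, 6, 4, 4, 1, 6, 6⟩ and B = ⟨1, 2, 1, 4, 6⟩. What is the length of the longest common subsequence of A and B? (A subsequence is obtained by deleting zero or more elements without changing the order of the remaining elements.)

3

Backtracking the LCS table gives one alignment: 2 (A3,B2) → 4 (A7,B4) → 6 (A10,B5).
So the longest common subsequence has length 3.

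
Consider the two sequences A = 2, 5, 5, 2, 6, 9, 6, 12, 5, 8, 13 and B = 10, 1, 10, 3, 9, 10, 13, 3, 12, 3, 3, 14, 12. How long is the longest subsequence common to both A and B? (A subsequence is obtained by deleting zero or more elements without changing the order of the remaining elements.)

2

A longest common subsequence is 9, 12 (length 2); the LCS DP confirms no longer common subsequence exists.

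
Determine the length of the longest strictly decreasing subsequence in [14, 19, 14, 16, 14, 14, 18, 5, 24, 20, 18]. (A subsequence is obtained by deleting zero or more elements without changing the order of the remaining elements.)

One longest decreasing subsequence is 19, 16, 14, 5 (positions 2,4,5,8), of length 4; no longer one exists.

4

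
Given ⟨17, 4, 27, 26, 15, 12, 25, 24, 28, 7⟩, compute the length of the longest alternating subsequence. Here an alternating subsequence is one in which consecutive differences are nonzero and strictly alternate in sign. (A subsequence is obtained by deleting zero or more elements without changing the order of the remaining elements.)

A longest alternating subsequence is 17, 4, 27, 15, 25, 24, 28, 7 (positions 1,2,3,5,7,8,9,10); its 7 consecutive differences strictly alternate in sign, and length 8 is optimal.

8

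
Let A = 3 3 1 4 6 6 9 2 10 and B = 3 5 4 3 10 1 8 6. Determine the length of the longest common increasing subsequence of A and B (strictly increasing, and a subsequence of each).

3

A longest common strictly increasing subsequence is 3, 4, 10 (length 3); it appears in order in both A and B, and no longer such subsequence exists.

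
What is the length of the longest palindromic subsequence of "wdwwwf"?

4

Using dp[i][j] = 2 + dp[i+1][j−1] if the ends match, else max(dp[i+1][j], dp[i][j−1]):
dp[1][6] = 4. A witness is wwww at positions 1,3,4,5.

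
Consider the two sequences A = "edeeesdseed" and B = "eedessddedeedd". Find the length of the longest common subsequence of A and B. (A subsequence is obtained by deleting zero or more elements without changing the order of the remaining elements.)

8

Backtracking the LCS table gives one alignment: e (A1,B2) → d (A2,B3) → e (A3,B4) → e (A5,B9) → d (A7,B10) → e (A9,B11) → e (A10,B12) → d (A11,B14).
So the longest common subsequence has length 8.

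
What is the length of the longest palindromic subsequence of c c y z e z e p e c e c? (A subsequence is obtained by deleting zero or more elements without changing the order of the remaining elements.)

One longest palindromic subsequence is ceepeec (positions 1,5,7,8,9,11,12); it reads the same forward and backward, and the interval DP gives dp[1][12] = 7.

7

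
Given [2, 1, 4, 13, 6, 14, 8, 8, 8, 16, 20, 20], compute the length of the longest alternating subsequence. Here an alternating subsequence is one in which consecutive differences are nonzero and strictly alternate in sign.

7

Track the best alternating length ending on an up-step vs a down-step at each position: up/down = 1/1, 1/2, 3/1, 3/1, 3/4, 5/1, 5/6, 5/6, 5/6, 7/1, 7/1, 7/1.
The maximum over both is 7; one such subsequence is 2, 1, 13, 6, 14, 8, 16.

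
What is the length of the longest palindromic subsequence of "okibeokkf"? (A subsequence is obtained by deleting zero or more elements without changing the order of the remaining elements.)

One longest palindromic subsequence is kkk (positions 2,7,8); it reads the same forward and backward, and the interval DP gives dp[1][9] = 3.

3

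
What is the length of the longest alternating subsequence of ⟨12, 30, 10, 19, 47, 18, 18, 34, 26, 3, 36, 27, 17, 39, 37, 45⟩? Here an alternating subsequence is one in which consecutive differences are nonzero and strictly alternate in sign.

A longest alternating subsequence is 12, 30, 10, 19, 18, 34, 26, 36, 27, 39, 37, 45 (positions 1,2,3,4,6,8,9,11,12,14,15,16); its 11 consecutive differences strictly alternate in sign, and length 12 is optimal.

12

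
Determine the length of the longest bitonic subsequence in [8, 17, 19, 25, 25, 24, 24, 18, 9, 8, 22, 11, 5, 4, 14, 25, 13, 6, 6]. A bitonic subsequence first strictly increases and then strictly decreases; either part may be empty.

Let inc[i] be the LIS ending at i and dec[i] the longest strictly decreasing subsequence starting at i. inc = [1, 2, 3, 4, 4, 4, 4, 3, 2, 1, 4, 3, 1, 1, 4, 5, 4, 2, 2], dec = [3, 5, 6, 7, 7, 6, 6, 5, 4, 3, 4, 3, 2, 1, 3, 3, 2, 1, 1].
max_i inc[i]+dec[i]−1 = 10, with one witness 8, 17, 19, 25, 24, 18, 9, 8, 5, 4.

10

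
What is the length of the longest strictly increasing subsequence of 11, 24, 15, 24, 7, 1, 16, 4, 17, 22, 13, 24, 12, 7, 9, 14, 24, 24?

Let dp[i] be the longest increasing subsequence ending at position i. Then dp = [1, 2, 2, 3, 1, 1, 3, 2, 4, 5, 3, 6, 3, 3, 4, 5, 6, 6].
The maximum is 6; one witness is 11, 15, 16, 17, 22, 24 at positions 1,3,7,9,10,12.

6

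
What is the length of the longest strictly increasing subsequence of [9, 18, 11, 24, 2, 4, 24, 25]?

Let dp[i] be the longest increasing subsequence ending at position i. Then dp = [1, 2, 2, 3, 1, 2, 3, 4].
The maximum is 4; one witness is 9, 18, 24, 25 at positions 1,2,4,8.

4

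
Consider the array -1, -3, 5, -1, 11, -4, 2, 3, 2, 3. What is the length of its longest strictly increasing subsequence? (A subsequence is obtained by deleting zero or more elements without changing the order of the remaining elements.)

4

One longest increasing subsequence is -3, -1, 2, 3 (positions 2,4,7,8), of length 4; no longer one exists.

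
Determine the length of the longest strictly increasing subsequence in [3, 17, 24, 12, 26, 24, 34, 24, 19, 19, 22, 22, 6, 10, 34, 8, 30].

Scanning left to right, the best length ending at each element is: 3→1, 17→2, 24→3, 12→2, 26→4, 24→3, 34→5, 24→3, 19→3, 19→3, 22→4, 22→4, 6→2, 10→3, 34→5, 8→3, 30→5.
So the longest increasing subsequence has length 5, e.g. 3, 17, 24, 26, 34.

5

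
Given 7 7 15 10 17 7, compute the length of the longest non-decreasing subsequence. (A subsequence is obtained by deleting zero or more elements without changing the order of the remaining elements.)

One longest non-decreasing subsequence is 7, 7, 15, 17 (positions 1,2,3,5), of length 4; no longer one exists.

4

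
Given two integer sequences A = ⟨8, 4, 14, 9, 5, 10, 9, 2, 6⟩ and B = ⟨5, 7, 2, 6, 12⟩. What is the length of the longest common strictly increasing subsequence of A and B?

For each value that appears in both, track the longest common increasing run ending there.
The best achievable length is 2; one witness is 5, 6 (A-positions 5,9, B-positions 1,4).

2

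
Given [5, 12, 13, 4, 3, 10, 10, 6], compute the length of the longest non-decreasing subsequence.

3

One longest non-decreasing subsequence is 5, 12, 13 (positions 1,2,3), of length 3; no longer one exists.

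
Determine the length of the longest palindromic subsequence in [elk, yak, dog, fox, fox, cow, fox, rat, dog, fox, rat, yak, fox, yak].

Using dp[i][j] = 2 + dp[i+1][j−1] if the ends match, else max(dp[i+1][j], dp[i][j−1]):
dp[1][14] = 7. A witness is yak fox rat fox rat fox yak at positions 2,4,8,10,11,13,14.

7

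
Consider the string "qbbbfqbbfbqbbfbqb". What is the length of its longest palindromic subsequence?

13

Using dp[i][j] = 2 + dp[i+1][j−1] if the ends match, else max(dp[i+1][j], dp[i][j−1]):
dp[1][17] = 13. A witness is qbbbqbfbqbbbq at positions 1,2,3,4,6,7,9,10,11,12,13,15,16.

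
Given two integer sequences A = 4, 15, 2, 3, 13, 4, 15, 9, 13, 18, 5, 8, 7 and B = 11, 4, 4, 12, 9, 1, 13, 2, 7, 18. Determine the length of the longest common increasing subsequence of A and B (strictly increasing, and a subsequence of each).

4

For each value that appears in both, track the longest common increasing run ending there.
The best achievable length is 4; one witness is 4, 9, 13, 18 (A-positions 1,8,9,10, B-positions 2,5,7,10).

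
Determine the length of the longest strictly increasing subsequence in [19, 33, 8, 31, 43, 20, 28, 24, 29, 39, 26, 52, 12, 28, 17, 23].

One longest increasing subsequence is 19, 20, 28, 29, 39, 52 (positions 1,6,7,9,10,12), of length 6; no longer one exists.

6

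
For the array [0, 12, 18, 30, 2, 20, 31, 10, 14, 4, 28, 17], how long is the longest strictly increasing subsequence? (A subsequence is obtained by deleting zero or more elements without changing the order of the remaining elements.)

5

One longest increasing subsequence is 0, 12, 18, 30, 31 (positions 1,2,3,4,7), of length 5; no longer one exists.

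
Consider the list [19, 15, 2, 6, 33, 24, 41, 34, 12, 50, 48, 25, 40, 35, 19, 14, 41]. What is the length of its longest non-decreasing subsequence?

6

Let dp[i] be the longest non-decreasing subsequence ending at position i. Then dp = [1, 1, 1, 2, 3, 3, 4, 4, 3, 5, 5, 4, 5, 5, 4, 4, 6].
The maximum is 6; one witness is 2, 6, 33, 34, 40, 41 at positions 3,4,5,8,13,17.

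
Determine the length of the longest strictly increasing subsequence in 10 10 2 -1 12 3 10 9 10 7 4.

4

Scanning left to right, the best length ending at each element is: 10→1, 10→1, 2→1, -1→1, 12→2, 3→2, 10→3, 9→3, 10→4, 7→3, 4→3.
So the longest increasing subsequence has length 4, e.g. 2, 3, 9, 10.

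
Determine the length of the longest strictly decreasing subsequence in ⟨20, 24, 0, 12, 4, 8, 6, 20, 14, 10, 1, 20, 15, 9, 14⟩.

5

Let dp[i] be the longest decreasing subsequence ending at position i. Then dp = [1, 1, 2, 2, 3, 3, 4, 2, 3, 4, 5, 2, 3, 5, 4].
The maximum is 5; one witness is 20, 12, 8, 6, 1 at positions 1,4,6,7,11.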